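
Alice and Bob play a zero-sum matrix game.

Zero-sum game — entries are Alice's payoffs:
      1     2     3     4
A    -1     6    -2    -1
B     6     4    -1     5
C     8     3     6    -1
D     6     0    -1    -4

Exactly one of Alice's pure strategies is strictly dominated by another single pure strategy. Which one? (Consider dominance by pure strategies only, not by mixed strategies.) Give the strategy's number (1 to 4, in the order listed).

Compare D with C: 8 > 6, 3 > 0, 6 > -1, -1 > -4.
So C strictly dominates D for Alice; D is strictly dominated.

4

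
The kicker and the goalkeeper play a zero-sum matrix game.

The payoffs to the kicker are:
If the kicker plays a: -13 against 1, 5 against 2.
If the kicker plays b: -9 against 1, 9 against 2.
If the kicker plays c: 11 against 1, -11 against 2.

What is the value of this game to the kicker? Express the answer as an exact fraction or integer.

0

Row a is strictly dominated by row b, so the kicker never plays it.
The remaining 2×2 game on (b, c) × (1, 2) has no saddle point. Let the kicker play b with probability p; indifference gives −9p + 11(1−p) = 9p − 11(1−p), so p = 11/20.
Similarly the goalkeeper's optimal q on 1 is 1/2, and the value is -9·(1/2) + (9)·(1/2) = 0.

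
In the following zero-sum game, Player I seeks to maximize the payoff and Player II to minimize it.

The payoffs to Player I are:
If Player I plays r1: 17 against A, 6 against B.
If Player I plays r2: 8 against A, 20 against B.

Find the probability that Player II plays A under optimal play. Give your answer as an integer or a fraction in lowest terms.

14/23

Row minima are 6 and 8, so Player I's maximin is 8; column maxima are 17 and 20, so Player II's minimax is 17. These differ, so the equilibrium is in mixed strategies.
Let Player II play A with probability q. Player I is indifferent when 17q + 6(1−q) = 8q + 20(1−q), giving q = 14/23.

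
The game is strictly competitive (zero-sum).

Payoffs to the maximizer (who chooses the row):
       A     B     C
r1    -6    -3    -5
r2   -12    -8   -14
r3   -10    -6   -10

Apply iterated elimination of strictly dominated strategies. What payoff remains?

Row r2 is strictly dominated by row r1 (-6>-12, -3>-8, -5>-14); eliminate r2.
Column B is strictly dominated by A for the minimizer (-6<-3, -10<-6); eliminate B.
Row r3 is strictly dominated by row r1 (-6>-10, -5>-10); eliminate r3.
Column C is strictly dominated by A for the minimizer (-6<-5); eliminate C.
Only (r1, A) remains, with payoff -6.

-6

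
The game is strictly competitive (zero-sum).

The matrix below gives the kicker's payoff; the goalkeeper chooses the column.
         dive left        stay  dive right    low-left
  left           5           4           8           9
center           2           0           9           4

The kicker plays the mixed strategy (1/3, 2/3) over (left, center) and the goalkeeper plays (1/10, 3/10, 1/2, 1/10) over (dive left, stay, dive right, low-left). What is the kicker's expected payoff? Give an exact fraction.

28/5

Against (1/10, 3/10, 1/2, 1/10), each row's expected payoff is left: 33/5; center: 51/10.
Taking the (1/3, 2/3)-weighted average: (1/3)·(33/5) + (2/3)·(51/10) = 28/5.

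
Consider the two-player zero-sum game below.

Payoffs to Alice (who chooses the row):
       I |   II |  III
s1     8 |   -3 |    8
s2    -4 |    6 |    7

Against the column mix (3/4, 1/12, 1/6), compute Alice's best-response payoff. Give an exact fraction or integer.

85/12

s1: (8)·(3/4) + (-3)·(1/12) + (8)·(1/6) = 85/12.
s2: (-4)·(3/4) + (6)·(1/12) + (7)·(1/6) = -4/3.
The best pure response is s1 with expected payoff 85/12.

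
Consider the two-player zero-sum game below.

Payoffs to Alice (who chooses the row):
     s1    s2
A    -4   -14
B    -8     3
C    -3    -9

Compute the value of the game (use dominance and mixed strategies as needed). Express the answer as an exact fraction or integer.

Row A is strictly dominated by row C, so Alice never plays it.
The remaining 2×2 game on (B, C) × (s1, s2) has no saddle point. Let Alice play B with probability p; indifference gives −8p − 3(1−p) = 3p − 9(1−p), so p = 6/17.
Similarly Bob's optimal q on s1 is 12/17, and the value is -8·(12/17) + (3)·(5/17) = -81/17.

-81/17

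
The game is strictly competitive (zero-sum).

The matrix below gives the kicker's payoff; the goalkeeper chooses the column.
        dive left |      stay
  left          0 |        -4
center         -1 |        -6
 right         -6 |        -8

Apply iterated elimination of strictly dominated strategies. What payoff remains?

Row center is strictly dominated by row left (0>-1, -4>-6); eliminate center.
Row right is strictly dominated by row left (0>-6, -4>-8); eliminate right.
Column dive left is strictly dominated by stay for the goalkeeper (-4<0); eliminate dive left.
Only (left, stay) remains, with payoff -4.

-4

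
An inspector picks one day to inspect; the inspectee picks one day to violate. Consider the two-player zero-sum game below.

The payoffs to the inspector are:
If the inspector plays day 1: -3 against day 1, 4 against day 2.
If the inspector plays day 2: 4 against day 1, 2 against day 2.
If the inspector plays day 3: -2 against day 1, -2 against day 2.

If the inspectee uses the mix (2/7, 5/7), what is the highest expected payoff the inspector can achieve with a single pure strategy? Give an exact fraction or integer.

day 1: (-3)·(2/7) + (4)·(5/7) = 2.
day 2: (4)·(2/7) + (2)·(5/7) = 18/7.
day 3: (-2)·(2/7) + (-2)·(5/7) = -2.
The best pure response is day 2 with expected payoff 18/7.

18/7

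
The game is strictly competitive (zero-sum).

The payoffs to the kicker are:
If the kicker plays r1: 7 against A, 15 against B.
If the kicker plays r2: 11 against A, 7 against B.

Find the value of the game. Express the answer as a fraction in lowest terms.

29/3

Row minima are 7 and 7, so the kicker's maximin is 7; column maxima are 11 and 15, so the goalkeeper's minimax is 11. These differ, so the equilibrium is in mixed strategies.
Let the kicker play r1 with probability p. The goalkeeper is indifferent when 7p + 11(1−p) = 15p + 7(1−p), giving p = 1/3.
Let the goalkeeper play A with probability q. The kicker is indifferent when 7q + 15(1−q) = 11q + 7(1−q), giving q = 2/3.
The value is 7·(2/3) + (15)·(1/3) = 29/3.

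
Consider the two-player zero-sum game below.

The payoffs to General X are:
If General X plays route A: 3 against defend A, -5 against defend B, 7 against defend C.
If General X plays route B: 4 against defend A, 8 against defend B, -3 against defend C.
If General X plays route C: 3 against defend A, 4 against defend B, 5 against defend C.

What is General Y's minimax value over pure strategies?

The worst case (largest entry) in each column is defend A: 4, defend B: 8, defend C: 7.
The best (smallest) of these is 4.

4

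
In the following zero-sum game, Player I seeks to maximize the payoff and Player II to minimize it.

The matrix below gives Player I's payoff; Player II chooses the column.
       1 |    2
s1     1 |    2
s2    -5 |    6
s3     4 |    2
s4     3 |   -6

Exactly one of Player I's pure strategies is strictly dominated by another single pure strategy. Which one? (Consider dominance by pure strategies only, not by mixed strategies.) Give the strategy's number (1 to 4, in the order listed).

Compare s4 with s3: 4 > 3, 2 > -6.
So s3 strictly dominates s4 for Player I; s4 is strictly dominated.

4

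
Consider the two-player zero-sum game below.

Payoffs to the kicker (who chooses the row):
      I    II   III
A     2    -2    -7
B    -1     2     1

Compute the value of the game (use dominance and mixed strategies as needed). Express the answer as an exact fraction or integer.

Column II is strictly dominated by III for the goalkeeper (it gives the kicker more in every row).
The remaining 2×2 game on (A, B) × (I, III) has no saddle point. Let the kicker play A with probability p; indifference gives 2p − (1−p) = −7p + (1−p), so p = 2/11.
Similarly the goalkeeper's optimal q on I is 8/11, and the value is 2·(8/11) + (-7)·(3/11) = -5/11.

-5/11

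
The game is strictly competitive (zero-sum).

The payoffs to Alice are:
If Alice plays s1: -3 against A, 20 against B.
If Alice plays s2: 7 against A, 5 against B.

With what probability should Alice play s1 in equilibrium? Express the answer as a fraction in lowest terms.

2/25

Row minima are -3 and 5, so Alice's maximin is 5; column maxima are 7 and 20, so Bob's minimax is 7. These differ, so the equilibrium is in mixed strategies.
Let Alice play s1 with probability p. Bob is indifferent when −3p + 7(1−p) = 20p + 5(1−p), giving p = 2/25.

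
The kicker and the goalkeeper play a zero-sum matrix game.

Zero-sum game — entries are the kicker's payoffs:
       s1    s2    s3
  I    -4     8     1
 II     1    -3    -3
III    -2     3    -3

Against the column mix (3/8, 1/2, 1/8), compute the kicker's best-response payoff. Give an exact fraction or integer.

I: (-4)·(3/8) + (8)·(1/2) + (1)·(1/8) = 21/8.
II: (1)·(3/8) + (-3)·(1/2) + (-3)·(1/8) = -3/2.
III: (-2)·(3/8) + (3)·(1/2) + (-3)·(1/8) = 3/8.
The best pure response is I with expected payoff 21/8.

21/8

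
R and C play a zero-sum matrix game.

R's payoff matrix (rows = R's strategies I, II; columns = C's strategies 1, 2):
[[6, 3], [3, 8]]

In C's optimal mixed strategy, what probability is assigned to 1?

Row minima are 3 and 3, so R's maximin is 3; column maxima are 6 and 8, so C's minimax is 6. These differ, so the equilibrium is in mixed strategies.
Let C play 1 with probability q. R is indifferent when 6q + 3(1−q) = 3q + 8(1−q), giving q = 5/8.

5/8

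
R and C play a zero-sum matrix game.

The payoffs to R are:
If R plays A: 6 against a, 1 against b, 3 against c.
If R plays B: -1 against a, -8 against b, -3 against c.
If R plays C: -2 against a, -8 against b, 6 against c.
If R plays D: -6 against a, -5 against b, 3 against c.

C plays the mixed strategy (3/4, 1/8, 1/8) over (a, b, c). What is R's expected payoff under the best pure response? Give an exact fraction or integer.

A: (6)·(3/4) + (1)·(1/8) + (3)·(1/8) = 5.
B: (-1)·(3/4) + (-8)·(1/8) + (-3)·(1/8) = -17/8.
C: (-2)·(3/4) + (-8)·(1/8) + (6)·(1/8) = -7/4.
D: (-6)·(3/4) + (-5)·(1/8) + (3)·(1/8) = -19/4.
The best pure response is A with expected payoff 5.

5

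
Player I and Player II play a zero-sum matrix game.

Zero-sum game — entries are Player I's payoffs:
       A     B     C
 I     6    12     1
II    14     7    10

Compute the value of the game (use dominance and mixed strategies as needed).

113/14

Column A is strictly dominated by C for Player II (it gives Player I more in every row).
The remaining 2×2 game on (I, II) × (B, C) has no saddle point. Let Player I play I with probability p; indifference gives 12p + 7(1−p) = p + 10(1−p), so p = 3/14.
Similarly Player II's optimal q on B is 9/14, and the value is 12·(9/14) + (1)·(5/14) = 113/14.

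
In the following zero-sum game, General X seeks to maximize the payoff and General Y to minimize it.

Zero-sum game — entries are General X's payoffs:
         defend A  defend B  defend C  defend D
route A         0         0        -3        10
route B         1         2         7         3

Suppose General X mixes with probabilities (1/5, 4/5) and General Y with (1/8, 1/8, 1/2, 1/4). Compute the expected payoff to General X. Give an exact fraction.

39/10

Against (1/8, 1/8, 1/2, 1/4), each row's expected payoff is route A: 1; route B: 37/8.
Taking the (1/5, 4/5)-weighted average: (1/5)·(1) + (4/5)·(37/8) = 39/10.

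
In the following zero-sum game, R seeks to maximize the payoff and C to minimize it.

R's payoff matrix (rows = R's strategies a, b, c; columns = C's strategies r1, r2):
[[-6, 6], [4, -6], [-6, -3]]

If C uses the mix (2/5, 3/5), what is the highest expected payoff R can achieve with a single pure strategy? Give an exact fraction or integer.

6/5

a: (-6)·(2/5) + (6)·(3/5) = 6/5.
b: (4)·(2/5) + (-6)·(3/5) = -2.
c: (-6)·(2/5) + (-3)·(3/5) = -21/5.
The best pure response is a with expected payoff 6/5.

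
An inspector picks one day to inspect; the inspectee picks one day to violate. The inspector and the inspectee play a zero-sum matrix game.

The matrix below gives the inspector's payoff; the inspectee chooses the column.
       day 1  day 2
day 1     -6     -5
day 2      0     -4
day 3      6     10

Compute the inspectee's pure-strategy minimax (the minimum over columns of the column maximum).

6

The worst case (largest entry) in each column is day 1: 6, day 2: 10.
The best (smallest) of these is 6.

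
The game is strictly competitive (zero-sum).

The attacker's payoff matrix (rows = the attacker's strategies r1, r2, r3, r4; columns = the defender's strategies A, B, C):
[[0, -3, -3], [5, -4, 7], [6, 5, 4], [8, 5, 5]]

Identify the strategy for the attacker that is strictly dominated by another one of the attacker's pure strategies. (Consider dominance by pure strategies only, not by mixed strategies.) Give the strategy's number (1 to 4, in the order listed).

1

Compare r1 with r3: 6 > 0, 5 > -3, 4 > -3.
So r3 strictly dominates r1 for the attacker; r1 is strictly dominated.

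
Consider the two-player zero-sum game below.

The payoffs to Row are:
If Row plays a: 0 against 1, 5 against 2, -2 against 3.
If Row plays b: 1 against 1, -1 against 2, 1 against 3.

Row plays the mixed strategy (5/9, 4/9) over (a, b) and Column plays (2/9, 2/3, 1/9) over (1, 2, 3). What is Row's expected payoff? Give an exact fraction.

Against (2/9, 2/3, 1/9), each row's expected payoff is a: 28/9; b: -1/3.
Taking the (5/9, 4/9)-weighted average: (5/9)·(28/9) + (4/9)·(-1/3) = 128/81.

128/81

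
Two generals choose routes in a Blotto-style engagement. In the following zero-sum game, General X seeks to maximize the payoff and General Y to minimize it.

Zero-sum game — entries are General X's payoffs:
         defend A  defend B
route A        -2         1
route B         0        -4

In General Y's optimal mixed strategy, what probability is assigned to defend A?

Row minima are -2 and -4, so General X's maximin is -2; column maxima are 0 and 1, so General Y's minimax is 0. These differ, so the equilibrium is in mixed strategies.
Let General Y play defend A with probability q. General X is indifferent when −2q + (1−q) = −4(1−q), giving q = 5/7.

5/7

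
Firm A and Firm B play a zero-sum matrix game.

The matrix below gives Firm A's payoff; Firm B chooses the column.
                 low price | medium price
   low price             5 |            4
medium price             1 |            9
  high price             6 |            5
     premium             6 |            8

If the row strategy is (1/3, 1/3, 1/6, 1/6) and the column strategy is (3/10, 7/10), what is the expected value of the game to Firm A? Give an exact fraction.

23/4

Against (3/10, 7/10), each row's expected payoff is low price: 43/10; medium price: 33/5; high price: 53/10; premium: 37/5.
Taking the (1/3, 1/3, 1/6, 1/6)-weighted average: (1/3)·(43/10) + (1/3)·(33/5) + (1/6)·(53/10) + (1/6)·(37/5) = 23/4.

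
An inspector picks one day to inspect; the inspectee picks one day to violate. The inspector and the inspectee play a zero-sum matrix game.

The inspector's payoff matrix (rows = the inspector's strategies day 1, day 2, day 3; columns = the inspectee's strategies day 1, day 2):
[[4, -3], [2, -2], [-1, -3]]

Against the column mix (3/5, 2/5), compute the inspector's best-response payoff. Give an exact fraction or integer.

day 1: (4)·(3/5) + (-3)·(2/5) = 6/5.
day 2: (2)·(3/5) + (-2)·(2/5) = 2/5.
day 3: (-1)·(3/5) + (-3)·(2/5) = -9/5.
The best pure response is day 1 with expected payoff 6/5.

6/5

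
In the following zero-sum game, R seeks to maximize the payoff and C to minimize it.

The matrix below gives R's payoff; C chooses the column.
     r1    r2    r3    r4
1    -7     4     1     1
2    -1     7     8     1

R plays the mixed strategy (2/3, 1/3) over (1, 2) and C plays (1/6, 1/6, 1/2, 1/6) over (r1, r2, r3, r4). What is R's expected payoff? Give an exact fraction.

Against (1/6, 1/6, 1/2, 1/6), each row's expected payoff is 1: 1/6; 2: 31/6.
Taking the (2/3, 1/3)-weighted average: (2/3)·(1/6) + (1/3)·(31/6) = 11/6.

11/6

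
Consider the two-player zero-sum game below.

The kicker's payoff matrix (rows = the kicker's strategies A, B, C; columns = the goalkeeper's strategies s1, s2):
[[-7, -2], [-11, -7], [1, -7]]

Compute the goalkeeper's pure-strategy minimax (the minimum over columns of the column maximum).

The worst case (largest entry) in each column is s1: 1, s2: -2.
The best (smallest) of these is -2.

-2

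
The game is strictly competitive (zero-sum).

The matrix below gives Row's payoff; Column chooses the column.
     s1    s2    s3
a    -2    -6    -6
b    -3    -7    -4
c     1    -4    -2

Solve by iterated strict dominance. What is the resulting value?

-4

Column s1 is strictly dominated by s2 for Column (-6<-2, -7<-3, -4<1); eliminate s1.
Row a is strictly dominated by row c (-4>-6, -2>-6); eliminate a.
Column s3 is strictly dominated by s2 for Column (-7<-4, -4<-2); eliminate s3.
Row b is strictly dominated by row c (-4>-7); eliminate b.
Only (c, s2) remains, with payoff -4.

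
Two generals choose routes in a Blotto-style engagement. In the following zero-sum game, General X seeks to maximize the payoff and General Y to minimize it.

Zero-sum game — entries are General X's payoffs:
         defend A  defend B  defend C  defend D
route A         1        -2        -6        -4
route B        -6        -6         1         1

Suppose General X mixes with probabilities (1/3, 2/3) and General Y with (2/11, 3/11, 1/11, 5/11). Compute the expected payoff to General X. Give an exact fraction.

Against (2/11, 3/11, 1/11, 5/11), each row's expected payoff is route A: -30/11; route B: -24/11.
Taking the (1/3, 2/3)-weighted average: (1/3)·(-30/11) + (2/3)·(-24/11) = -26/11.

-26/11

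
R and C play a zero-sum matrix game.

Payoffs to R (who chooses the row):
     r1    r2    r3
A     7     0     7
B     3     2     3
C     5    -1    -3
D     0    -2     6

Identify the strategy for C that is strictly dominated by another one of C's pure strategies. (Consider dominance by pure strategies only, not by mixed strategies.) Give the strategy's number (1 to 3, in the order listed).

1

C prefers columns that give R less. Compare r1 with r2: 0 < 7, 2 < 3, -1 < 5, -2 < 0.
So r2 strictly dominates r1 for C; r1 is strictly dominated.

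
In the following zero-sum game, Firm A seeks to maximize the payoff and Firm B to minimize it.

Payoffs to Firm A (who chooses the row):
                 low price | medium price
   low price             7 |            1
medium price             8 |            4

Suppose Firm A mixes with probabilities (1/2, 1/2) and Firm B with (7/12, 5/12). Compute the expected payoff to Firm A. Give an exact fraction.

Against (7/12, 5/12), each row's expected payoff is low price: 9/2; medium price: 19/3.
Taking the (1/2, 1/2)-weighted average: (1/2)·(9/2) + (1/2)·(19/3) = 65/12.

65/12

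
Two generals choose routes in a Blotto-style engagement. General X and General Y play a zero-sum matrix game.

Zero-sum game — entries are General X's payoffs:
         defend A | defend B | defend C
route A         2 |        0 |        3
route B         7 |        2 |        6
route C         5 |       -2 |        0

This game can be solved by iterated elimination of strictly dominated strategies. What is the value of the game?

2

Column defend C is strictly dominated by defend B for General Y (0<3, 2<6, -2<0); eliminate defend C.
Row route C is strictly dominated by row route B (7>5, 2>-2); eliminate route C.
Column defend A is strictly dominated by defend B for General Y (0<2, 2<7); eliminate defend A.
Row route A is strictly dominated by row route B (2>0); eliminate route A.
Only (route B, defend B) remains, with payoff 2.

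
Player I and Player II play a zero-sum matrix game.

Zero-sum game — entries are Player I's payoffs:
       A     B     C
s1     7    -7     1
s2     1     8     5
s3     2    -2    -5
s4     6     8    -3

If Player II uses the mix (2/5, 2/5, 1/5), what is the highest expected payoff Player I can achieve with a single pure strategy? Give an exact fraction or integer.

5

s1: (7)·(2/5) + (-7)·(2/5) + (1)·(1/5) = 1/5.
s2: (1)·(2/5) + (8)·(2/5) + (5)·(1/5) = 23/5.
s3: (2)·(2/5) + (-2)·(2/5) + (-5)·(1/5) = -1.
s4: (6)·(2/5) + (8)·(2/5) + (-3)·(1/5) = 5.
The best pure response is s4 with expected payoff 5.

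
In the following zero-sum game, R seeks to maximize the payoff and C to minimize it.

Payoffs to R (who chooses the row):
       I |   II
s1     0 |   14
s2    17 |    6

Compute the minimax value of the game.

Row minima are 0 and 6, so R's maximin is 6; column maxima are 17 and 14, so C's minimax is 14. These differ, so the equilibrium is in mixed strategies.
Let R play s1 with probability p. C is indifferent when 17(1−p) = 14p + 6(1−p), giving p = 11/25.
Let C play I with probability q. R is indifferent when 14(1−q) = 17q + 6(1−q), giving q = 8/25.
The value is 0·(8/25) + (14)·(17/25) = 238/25.

238/25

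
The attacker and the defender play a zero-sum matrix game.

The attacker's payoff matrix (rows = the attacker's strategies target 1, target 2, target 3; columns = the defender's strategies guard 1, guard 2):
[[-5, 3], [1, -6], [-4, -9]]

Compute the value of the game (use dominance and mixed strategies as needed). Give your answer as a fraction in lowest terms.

Row target 3 is strictly dominated by row target 2, so the attacker never plays it.
The remaining 2×2 game on (target 1, target 2) × (guard 1, guard 2) has no saddle point. Let the attacker play target 1 with probability p; indifference gives −5p + (1−p) = 3p − 6(1−p), so p = 7/15.
Similarly the defender's optimal q on guard 1 is 3/5, and the value is -5·(3/5) + (3)·(2/5) = -9/5.

-9/5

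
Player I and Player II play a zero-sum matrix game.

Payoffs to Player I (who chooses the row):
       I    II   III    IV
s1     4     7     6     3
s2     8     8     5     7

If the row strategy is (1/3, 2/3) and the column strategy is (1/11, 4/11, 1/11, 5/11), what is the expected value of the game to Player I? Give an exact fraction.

Against (1/11, 4/11, 1/11, 5/11), each row's expected payoff is s1: 53/11; s2: 80/11.
Taking the (1/3, 2/3)-weighted average: (1/3)·(53/11) + (2/3)·(80/11) = 71/11.

71/11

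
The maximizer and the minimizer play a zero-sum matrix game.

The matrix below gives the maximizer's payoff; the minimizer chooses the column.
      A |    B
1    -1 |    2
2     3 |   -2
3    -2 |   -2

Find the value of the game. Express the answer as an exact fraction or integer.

1/2

Row 3 is strictly dominated by row 1, so the maximizer never plays it.
The remaining 2×2 game on (1, 2) × (A, B) has no saddle point. Let the maximizer play 1 with probability p; indifference gives −p + 3(1−p) = 2p − 2(1−p), so p = 5/8.
Similarly the minimizer's optimal q on A is 1/2, and the value is -1·(1/2) + (2)·(1/2) = 1/2.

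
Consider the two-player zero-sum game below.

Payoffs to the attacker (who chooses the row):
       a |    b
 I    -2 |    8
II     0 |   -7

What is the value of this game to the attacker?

-14/17

Row minima are -2 and -7, so the attacker's maximin is -2; column maxima are 0 and 8, so the defender's minimax is 0. These differ, so the equilibrium is in mixed strategies.
Let the attacker play I with probability p. The defender is indifferent when −2p = 8p − 7(1−p), giving p = 7/17.
Let the defender play a with probability q. The attacker is indifferent when −2q + 8(1−q) = −7(1−q), giving q = 15/17.
The value is -2·(15/17) + (8)·(2/17) = -14/17.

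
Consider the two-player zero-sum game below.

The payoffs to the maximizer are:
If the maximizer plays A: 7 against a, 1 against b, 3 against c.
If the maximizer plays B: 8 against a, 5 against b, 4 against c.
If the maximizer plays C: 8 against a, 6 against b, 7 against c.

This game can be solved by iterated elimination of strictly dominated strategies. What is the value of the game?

Column a is strictly dominated by b for the minimizer (1<7, 5<8, 6<8); eliminate a.
Row B is strictly dominated by row C (6>5, 7>4); eliminate B.
Column c is strictly dominated by b for the minimizer (1<3, 6<7); eliminate c.
Row A is strictly dominated by row C (6>1); eliminate A.
Only (C, b) remains, with payoff 6.

6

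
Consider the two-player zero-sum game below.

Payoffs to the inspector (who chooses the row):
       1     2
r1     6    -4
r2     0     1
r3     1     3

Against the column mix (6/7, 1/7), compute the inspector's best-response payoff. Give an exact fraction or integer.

r1: (6)·(6/7) + (-4)·(1/7) = 32/7.
r2: (0)·(6/7) + (1)·(1/7) = 1/7.
r3: (1)·(6/7) + (3)·(1/7) = 9/7.
The best pure response is r1 with expected payoff 32/7.

32/7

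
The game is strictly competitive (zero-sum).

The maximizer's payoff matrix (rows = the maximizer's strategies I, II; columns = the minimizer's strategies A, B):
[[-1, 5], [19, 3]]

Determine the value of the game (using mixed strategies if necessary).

Row minima are -1 and 3, so the maximizer's maximin is 3; column maxima are 19 and 5, so the minimizer's minimax is 5. These differ, so the equilibrium is in mixed strategies.
Let the maximizer play I with probability p. The minimizer is indifferent when −p + 19(1−p) = 5p + 3(1−p), giving p = 8/11.
Let the minimizer play A with probability q. The maximizer is indifferent when −q + 5(1−q) = 19q + 3(1−q), giving q = 1/11.
The value is -1·(1/11) + (5)·(10/11) = 49/11.

49/11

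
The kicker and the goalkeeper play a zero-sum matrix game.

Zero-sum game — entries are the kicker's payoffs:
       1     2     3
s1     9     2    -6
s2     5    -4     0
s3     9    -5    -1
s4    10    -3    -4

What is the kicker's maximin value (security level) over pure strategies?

The worst-case payoff for each row is s1: -6, s2: -4, s3: -5, s4: -4.
The best of these is -4.

-4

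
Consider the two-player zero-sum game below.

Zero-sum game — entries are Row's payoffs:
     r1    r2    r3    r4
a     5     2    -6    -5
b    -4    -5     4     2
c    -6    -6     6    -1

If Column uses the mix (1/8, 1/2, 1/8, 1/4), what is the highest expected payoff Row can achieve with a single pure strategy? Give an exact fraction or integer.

-3/8

a: (5)·(1/8) + (2)·(1/2) + (-6)·(1/8) + (-5)·(1/4) = -3/8.
b: (-4)·(1/8) + (-5)·(1/2) + (4)·(1/8) + (2)·(1/4) = -2.
c: (-6)·(1/8) + (-6)·(1/2) + (6)·(1/8) + (-1)·(1/4) = -13/4.
The best pure response is a with expected payoff -3/8.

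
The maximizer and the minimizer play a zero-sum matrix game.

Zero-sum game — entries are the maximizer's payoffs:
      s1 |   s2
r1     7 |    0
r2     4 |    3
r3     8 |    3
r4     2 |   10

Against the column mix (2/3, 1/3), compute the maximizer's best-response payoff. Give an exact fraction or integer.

19/3

r1: (7)·(2/3) + (0)·(1/3) = 14/3.
r2: (4)·(2/3) + (3)·(1/3) = 11/3.
r3: (8)·(2/3) + (3)·(1/3) = 19/3.
r4: (2)·(2/3) + (10)·(1/3) = 14/3.
The best pure response is r3 with expected payoff 19/3.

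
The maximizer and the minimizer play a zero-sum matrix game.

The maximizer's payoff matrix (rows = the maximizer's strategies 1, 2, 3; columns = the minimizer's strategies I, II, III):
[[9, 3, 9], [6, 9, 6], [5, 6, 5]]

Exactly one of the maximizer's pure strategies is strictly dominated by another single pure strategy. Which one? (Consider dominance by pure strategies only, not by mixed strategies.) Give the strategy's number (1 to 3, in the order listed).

Compare 3 with 2: 6 > 5, 9 > 6, 6 > 5.
So 2 strictly dominates 3 for the maximizer; 3 is strictly dominated.

3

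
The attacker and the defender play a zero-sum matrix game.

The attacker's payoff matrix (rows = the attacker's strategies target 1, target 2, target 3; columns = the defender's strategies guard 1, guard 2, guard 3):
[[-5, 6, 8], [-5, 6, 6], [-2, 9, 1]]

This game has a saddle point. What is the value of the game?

Row minima: -5, -5, -2 → the attacker's maximin is -2.
Column maxima: -2, 9, 8 → the defender's minimax is -2.
They coincide at (target 3, guard 1), so the value is -2.

-2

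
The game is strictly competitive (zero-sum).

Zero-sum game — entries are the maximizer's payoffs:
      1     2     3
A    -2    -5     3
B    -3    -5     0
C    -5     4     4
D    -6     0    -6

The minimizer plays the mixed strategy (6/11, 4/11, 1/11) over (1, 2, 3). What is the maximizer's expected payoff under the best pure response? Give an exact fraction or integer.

-10/11

A: (-2)·(6/11) + (-5)·(4/11) + (3)·(1/11) = -29/11.
B: (-3)·(6/11) + (-5)·(4/11) + (0)·(1/11) = -38/11.
C: (-5)·(6/11) + (4)·(4/11) + (4)·(1/11) = -10/11.
D: (-6)·(6/11) + (0)·(4/11) + (-6)·(1/11) = -42/11.
The best pure response is C with expected payoff -10/11.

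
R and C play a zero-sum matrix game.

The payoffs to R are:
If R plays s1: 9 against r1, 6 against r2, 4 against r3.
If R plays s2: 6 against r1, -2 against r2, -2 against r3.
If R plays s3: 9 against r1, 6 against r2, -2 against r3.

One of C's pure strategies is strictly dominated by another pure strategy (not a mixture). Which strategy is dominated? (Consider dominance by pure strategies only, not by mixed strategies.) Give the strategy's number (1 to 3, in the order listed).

1

C prefers columns that give R less. Compare r1 with r2: 6 < 9, -2 < 6, 6 < 9.
So r2 strictly dominates r1 for C; r1 is strictly dominated.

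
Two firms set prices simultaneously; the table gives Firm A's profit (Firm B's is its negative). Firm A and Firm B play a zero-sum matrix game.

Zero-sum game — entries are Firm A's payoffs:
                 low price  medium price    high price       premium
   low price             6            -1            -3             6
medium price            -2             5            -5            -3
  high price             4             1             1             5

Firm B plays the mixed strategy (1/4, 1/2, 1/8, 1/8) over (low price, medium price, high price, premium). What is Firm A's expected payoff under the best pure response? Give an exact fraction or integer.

low price: (6)·(1/4) + (-1)·(1/2) + (-3)·(1/8) + (6)·(1/8) = 11/8.
medium price: (-2)·(1/4) + (5)·(1/2) + (-5)·(1/8) + (-3)·(1/8) = 1.
high price: (4)·(1/4) + (1)·(1/2) + (1)·(1/8) + (5)·(1/8) = 9/4.
The best pure response is high price with expected payoff 9/4.

9/4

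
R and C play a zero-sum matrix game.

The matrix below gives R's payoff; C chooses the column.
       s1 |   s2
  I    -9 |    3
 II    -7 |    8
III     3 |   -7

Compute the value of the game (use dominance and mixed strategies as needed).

-1

Row I is strictly dominated by row II, so R never plays it.
The remaining 2×2 game on (II, III) × (s1, s2) has no saddle point. Let R play II with probability p; indifference gives −7p + 3(1−p) = 8p − 7(1−p), so p = 2/5.
Similarly C's optimal q on s1 is 3/5, and the value is -7·(3/5) + (8)·(2/5) = -1.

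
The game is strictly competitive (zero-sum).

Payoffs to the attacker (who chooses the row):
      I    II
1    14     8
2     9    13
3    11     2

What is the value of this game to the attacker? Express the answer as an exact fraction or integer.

11

Row 3 is strictly dominated by row 1, so the attacker never plays it.
The remaining 2×2 game on (1, 2) × (I, II) has no saddle point. Let the attacker play 1 with probability p; indifference gives 14p + 9(1−p) = 8p + 13(1−p), so p = 2/5.
Similarly the defender's optimal q on I is 1/2, and the value is 14·(1/2) + (8)·(1/2) = 11.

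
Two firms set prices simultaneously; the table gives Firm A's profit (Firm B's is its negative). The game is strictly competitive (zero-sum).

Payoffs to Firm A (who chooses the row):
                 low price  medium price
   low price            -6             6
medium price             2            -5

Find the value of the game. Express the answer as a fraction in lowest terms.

Row minima are -6 and -5, so Firm A's maximin is -5; column maxima are 2 and 6, so Firm B's minimax is 2. These differ, so the equilibrium is in mixed strategies.
Let Firm A play low price with probability p. Firm B is indifferent when −6p + 2(1−p) = 6p − 5(1−p), giving p = 7/19.
Let Firm B play low price with probability q. Firm A is indifferent when −6q + 6(1−q) = 2q − 5(1−q), giving q = 11/19.
The value is -6·(11/19) + (6)·(8/19) = -18/19.

-18/19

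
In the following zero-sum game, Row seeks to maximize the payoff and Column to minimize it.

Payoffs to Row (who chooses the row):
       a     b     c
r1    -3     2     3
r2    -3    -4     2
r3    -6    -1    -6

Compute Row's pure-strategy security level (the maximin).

The worst-case payoff for each row is r1: -3, r2: -4, r3: -6.
The best of these is -3.

-3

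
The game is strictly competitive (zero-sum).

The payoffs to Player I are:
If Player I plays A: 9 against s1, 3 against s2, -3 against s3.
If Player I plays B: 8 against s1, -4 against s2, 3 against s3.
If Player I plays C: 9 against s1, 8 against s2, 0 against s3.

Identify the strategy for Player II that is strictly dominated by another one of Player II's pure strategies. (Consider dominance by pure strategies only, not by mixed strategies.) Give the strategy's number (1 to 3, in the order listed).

1

Player II prefers columns that give Player I less. Compare s1 with s2: 3 < 9, -4 < 8, 8 < 9.
So s2 strictly dominates s1 for Player II; s1 is strictly dominated.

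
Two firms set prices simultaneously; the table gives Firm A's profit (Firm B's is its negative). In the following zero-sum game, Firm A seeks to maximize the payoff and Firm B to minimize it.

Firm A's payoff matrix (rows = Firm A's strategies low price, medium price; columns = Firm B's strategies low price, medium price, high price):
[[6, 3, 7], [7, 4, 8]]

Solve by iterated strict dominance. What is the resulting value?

Column high price is strictly dominated by low price for Firm B (6<7, 7<8); eliminate high price.
Row low price is strictly dominated by row medium price (7>6, 4>3); eliminate low price.
Column low price is strictly dominated by medium price for Firm B (4<7); eliminate low price.
Only (medium price, medium price) remains, with payoff 4.

4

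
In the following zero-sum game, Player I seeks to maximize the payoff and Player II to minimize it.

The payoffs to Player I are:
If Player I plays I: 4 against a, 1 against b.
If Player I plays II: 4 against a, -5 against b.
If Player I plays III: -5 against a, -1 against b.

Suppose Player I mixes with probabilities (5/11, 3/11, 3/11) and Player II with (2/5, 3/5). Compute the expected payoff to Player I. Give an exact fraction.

Against (2/5, 3/5), each row's expected payoff is I: 11/5; II: -7/5; III: -13/5.
Taking the (5/11, 3/11, 3/11)-weighted average: (5/11)·(11/5) + (3/11)·(-7/5) + (3/11)·(-13/5) = -1/11.

-1/11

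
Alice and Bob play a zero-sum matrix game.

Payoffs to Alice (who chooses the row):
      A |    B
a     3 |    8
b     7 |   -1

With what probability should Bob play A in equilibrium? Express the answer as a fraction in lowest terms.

9/13

Row minima are 3 and -1, so Alice's maximin is 3; column maxima are 7 and 8, so Bob's minimax is 7. These differ, so the equilibrium is in mixed strategies.
Let Bob play A with probability q. Alice is indifferent when 3q + 8(1−q) = 7q − (1−q), giving q = 9/13.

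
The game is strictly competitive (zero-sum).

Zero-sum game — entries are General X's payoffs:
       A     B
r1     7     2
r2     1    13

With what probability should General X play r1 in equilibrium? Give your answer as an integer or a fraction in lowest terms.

12/17

Row minima are 2 and 1, so General X's maximin is 2; column maxima are 7 and 13, so General Y's minimax is 7. These differ, so the equilibrium is in mixed strategies.
Let General X play r1 with probability p. General Y is indifferent when 7p + (1−p) = 2p + 13(1−p), giving p = 12/17.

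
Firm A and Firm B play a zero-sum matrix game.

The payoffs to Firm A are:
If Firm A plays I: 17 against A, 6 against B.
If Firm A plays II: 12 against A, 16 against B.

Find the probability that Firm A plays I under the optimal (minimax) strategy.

Row minima are 6 and 12, so Firm A's maximin is 12; column maxima are 17 and 16, so Firm B's minimax is 16. These differ, so the equilibrium is in mixed strategies.
Let Firm A play I with probability p. Firm B is indifferent when 17p + 12(1−p) = 6p + 16(1−p), giving p = 4/15.

4/15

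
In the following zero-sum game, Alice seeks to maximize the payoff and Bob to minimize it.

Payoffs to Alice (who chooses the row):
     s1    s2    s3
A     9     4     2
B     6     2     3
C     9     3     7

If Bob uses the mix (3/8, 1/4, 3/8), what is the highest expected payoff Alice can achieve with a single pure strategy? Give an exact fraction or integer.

A: (9)·(3/8) + (4)·(1/4) + (2)·(3/8) = 41/8.
B: (6)·(3/8) + (2)·(1/4) + (3)·(3/8) = 31/8.
C: (9)·(3/8) + (3)·(1/4) + (7)·(3/8) = 27/4.
The best pure response is C with expected payoff 27/4.

27/4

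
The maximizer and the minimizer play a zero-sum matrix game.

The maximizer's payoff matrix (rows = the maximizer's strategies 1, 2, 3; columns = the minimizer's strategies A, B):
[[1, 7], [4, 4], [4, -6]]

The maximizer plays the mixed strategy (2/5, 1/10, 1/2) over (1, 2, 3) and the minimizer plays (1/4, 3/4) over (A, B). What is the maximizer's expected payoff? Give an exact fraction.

17/20

Against (1/4, 3/4), each row's expected payoff is 1: 11/2; 2: 4; 3: -7/2.
Taking the (2/5, 1/10, 1/2)-weighted average: (2/5)·(11/2) + (1/10)·(4) + (1/2)·(-7/2) = 17/20.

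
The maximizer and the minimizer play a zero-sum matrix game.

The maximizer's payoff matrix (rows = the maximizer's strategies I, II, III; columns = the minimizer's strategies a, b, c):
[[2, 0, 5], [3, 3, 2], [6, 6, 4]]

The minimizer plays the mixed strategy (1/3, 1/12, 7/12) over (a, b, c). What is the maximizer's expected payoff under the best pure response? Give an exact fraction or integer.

29/6

I: (2)·(1/3) + (0)·(1/12) + (5)·(7/12) = 43/12.
II: (3)·(1/3) + (3)·(1/12) + (2)·(7/12) = 29/12.
III: (6)·(1/3) + (6)·(1/12) + (4)·(7/12) = 29/6.
The best pure response is III with expected payoff 29/6.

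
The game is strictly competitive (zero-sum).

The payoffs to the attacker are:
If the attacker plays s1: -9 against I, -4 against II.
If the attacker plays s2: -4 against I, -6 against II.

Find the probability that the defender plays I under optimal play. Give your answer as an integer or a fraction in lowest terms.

Row minima are -9 and -6, so the attacker's maximin is -6; column maxima are -4 and -4, so the defender's minimax is -4. These differ, so the equilibrium is in mixed strategies.
Let the defender play I with probability q. The attacker is indifferent when −9q − 4(1−q) = −4q − 6(1−q), giving q = 2/7.

2/7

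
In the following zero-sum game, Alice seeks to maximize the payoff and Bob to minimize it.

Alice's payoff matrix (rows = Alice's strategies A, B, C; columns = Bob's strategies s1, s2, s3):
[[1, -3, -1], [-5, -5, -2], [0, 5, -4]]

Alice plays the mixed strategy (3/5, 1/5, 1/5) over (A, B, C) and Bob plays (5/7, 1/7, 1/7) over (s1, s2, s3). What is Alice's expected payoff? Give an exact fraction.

-4/5

Against (5/7, 1/7, 1/7), each row's expected payoff is A: 1/7; B: -32/7; C: 1/7.
Taking the (3/5, 1/5, 1/5)-weighted average: (3/5)·(1/7) + (1/5)·(-32/7) + (1/5)·(1/7) = -4/5.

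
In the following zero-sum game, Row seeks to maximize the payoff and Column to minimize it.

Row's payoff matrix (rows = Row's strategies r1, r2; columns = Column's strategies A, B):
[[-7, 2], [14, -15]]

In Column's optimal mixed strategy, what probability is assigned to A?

Row minima are -7 and -15, so Row's maximin is -7; column maxima are 14 and 2, so Column's minimax is 2. These differ, so the equilibrium is in mixed strategies.
Let Column play A with probability q. Row is indifferent when −7q + 2(1−q) = 14q − 15(1−q), giving q = 17/38.

17/38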